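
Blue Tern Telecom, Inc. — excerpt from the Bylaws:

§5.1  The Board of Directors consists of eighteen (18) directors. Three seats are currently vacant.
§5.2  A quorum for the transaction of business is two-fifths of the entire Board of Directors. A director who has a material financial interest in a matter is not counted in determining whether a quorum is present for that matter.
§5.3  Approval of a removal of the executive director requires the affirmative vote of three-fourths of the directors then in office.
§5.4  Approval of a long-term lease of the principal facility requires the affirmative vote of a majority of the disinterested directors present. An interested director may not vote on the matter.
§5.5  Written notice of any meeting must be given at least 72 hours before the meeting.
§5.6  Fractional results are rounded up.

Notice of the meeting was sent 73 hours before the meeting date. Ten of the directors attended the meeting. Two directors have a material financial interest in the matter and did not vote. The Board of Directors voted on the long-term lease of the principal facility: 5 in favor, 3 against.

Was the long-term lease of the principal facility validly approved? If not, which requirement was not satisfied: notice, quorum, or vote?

Valid — all requirements satisfied.

Notice: 73 hours given; 72 required (73 ≥ 72). Satisfied.
Quorum: 10 present, but the 2 interested directors do not count, leaving 8. Quorum is 8. Satisfied.
Vote: the long-term lease of the principal facility requires a majority of the disinterested directors present (10 − 2 = 8). A majority of 8 is 5, so 5 affirmative votes are needed; 5 voted in favor. Satisfied.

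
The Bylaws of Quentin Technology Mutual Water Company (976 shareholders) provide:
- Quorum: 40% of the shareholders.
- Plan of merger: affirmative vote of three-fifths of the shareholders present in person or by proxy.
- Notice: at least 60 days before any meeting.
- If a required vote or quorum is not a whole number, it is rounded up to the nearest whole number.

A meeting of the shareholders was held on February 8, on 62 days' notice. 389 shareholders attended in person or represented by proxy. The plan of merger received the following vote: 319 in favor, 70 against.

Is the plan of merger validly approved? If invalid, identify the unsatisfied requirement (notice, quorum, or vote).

Notice: 62 days given; 60 required. Satisfied.
Quorum: 40% of 976 = 390.40, rounded up to 391; 389 present. Not satisfied.
Vote: requires three-fifths of those present (389); 3/5 of 389 = 233.40, rounded up to 234, so 234 needed; 319 in favor. Satisfied.

Invalid — quorum requirement not satisfied.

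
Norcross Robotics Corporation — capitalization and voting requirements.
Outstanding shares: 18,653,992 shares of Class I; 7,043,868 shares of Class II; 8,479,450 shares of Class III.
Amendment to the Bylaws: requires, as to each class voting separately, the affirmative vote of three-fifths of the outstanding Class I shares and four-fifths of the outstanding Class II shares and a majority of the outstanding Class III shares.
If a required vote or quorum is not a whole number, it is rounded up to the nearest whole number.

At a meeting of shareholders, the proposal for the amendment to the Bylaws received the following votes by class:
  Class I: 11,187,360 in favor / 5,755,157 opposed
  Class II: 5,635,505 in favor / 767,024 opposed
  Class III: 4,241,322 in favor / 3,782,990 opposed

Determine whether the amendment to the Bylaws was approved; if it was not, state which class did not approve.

Not approved — the Class I shares did not give the required vote.

Class I: 3/5 of 18653992 = 11192395.20, rounded up to 11192396; 11,192,396 required, 11,187,360 in favor — not approved.
Class II: 4/5 of 7043868 = 5635094.40, rounded up to 5635095; 5,635,095 required, 5,635,505 in favor — approved.
Class III: a majority of 8479450 is 4239726; 4,239,726 required, 4,241,322 in favor — approved.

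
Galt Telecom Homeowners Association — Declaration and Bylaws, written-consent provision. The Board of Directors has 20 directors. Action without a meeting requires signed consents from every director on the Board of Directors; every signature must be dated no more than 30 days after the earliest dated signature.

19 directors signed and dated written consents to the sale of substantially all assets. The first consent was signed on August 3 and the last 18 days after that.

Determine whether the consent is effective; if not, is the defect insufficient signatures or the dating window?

Signatures required: the unanimous vote of 20 — unanimous means all 20, so 20 needed; 19 signed. Insufficient.
Dating window: the latest signature is 18 days after the earliest; the limit is 30 days. Within the window.

Not effective — insufficient signatures.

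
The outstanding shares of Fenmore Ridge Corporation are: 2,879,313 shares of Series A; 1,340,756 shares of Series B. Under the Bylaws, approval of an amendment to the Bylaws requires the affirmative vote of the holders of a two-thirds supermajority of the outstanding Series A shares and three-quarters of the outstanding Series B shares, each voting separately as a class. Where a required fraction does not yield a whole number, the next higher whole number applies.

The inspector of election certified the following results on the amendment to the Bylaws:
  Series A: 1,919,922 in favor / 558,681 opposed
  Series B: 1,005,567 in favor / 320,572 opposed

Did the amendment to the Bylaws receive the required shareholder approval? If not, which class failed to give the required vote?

Series A: 2/3 of 2879313 = 1919542; 1,919,542 required, 1,919,922 in favor — approved.
Series B: 3/4 of 1340756 = 1005567; 1,005,567 required, 1,005,567 in favor — approved.

Approved — every class gave the required vote.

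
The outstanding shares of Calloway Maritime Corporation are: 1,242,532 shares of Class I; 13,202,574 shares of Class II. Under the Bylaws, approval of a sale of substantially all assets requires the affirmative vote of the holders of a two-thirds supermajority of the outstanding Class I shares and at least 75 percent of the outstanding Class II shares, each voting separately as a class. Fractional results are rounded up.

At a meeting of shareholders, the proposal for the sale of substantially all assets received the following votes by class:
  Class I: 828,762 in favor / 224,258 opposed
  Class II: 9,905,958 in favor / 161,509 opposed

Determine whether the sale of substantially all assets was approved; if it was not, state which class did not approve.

Class I: 2/3 of 1242532 = 828354.67, rounded up to 828355; 828,355 required, 828,762 in favor — approved.
Class II: 3/4 of 13202574 = 9901930.50, rounded up to 9901931; 9,901,931 required, 9,905,958 in favor — approved.

Approved — every class gave the required vote.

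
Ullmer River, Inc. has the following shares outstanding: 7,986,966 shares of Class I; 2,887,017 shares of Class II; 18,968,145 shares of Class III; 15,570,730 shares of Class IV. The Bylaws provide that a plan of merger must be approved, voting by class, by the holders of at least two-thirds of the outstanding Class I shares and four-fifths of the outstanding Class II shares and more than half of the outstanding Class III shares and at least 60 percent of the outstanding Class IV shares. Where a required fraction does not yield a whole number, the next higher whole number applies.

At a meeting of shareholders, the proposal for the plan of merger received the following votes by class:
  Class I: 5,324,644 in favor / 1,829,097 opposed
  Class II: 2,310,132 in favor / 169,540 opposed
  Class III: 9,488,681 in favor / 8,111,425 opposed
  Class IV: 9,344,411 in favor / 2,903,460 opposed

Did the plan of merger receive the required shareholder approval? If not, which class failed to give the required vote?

Class I: 2/3 of 7986966 = 5324644; 5,324,644 required, 5,324,644 in favor — approved.
Class II: 4/5 of 2887017 = 2309613.60, rounded up to 2309614; 2,309,614 required, 2,310,132 in favor — approved.
Class III: a majority of 18968145 is 9484073; 9,484,073 required, 9,488,681 in favor — approved.
Class IV: 3/5 of 15570730 = 9342438; 9,342,438 required, 9,344,411 in favor — approved.

Approved — every class gave the required vote.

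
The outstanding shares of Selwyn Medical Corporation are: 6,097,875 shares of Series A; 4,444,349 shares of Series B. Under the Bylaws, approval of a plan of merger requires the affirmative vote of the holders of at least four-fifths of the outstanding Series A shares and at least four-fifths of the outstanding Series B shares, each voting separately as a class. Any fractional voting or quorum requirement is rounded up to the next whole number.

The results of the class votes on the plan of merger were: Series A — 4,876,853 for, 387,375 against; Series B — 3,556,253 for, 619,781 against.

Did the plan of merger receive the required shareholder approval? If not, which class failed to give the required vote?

Not approved — the Series A shares did not give the required vote.

Series A: 4/5 of 6097875 = 4878300; 4,878,300 required, 4,876,853 in favor — not approved.
Series B: 4/5 of 4444349 = 3555479.20, rounded up to 3555480; 3,555,480 required, 3,556,253 in favor — approved.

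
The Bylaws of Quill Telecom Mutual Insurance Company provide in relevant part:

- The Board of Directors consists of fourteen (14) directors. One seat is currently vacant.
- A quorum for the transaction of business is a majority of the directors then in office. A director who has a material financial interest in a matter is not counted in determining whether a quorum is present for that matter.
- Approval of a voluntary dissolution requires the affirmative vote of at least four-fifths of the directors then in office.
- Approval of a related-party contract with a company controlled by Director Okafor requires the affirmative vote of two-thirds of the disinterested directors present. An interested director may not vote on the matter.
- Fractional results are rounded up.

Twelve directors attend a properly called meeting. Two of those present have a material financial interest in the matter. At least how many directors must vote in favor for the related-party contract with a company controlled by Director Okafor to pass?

7

The related-party contract with a company controlled by Director Okafor requires two-thirds of the disinterested directors present (12 − 2 = 10).
2/3 of 10 = 6.67, rounded up to 7.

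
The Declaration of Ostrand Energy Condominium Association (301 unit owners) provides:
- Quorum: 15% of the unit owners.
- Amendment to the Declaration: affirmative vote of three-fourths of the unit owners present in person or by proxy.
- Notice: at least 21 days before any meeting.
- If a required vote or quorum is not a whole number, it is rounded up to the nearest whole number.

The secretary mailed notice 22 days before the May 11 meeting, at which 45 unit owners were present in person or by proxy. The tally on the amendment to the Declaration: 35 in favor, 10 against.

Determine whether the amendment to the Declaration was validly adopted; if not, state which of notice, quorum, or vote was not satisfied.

Invalid — quorum requirement not satisfied.

Notice: 22 days given; 21 required. Satisfied.
Quorum: 15% of 301 = 45.15, rounded up to 46; 45 present. Not satisfied.
Vote: requires three-fourths of those present (45); 3/4 of 45 = 33.75, rounded up to 34, so 34 needed; 35 in favor. Satisfied.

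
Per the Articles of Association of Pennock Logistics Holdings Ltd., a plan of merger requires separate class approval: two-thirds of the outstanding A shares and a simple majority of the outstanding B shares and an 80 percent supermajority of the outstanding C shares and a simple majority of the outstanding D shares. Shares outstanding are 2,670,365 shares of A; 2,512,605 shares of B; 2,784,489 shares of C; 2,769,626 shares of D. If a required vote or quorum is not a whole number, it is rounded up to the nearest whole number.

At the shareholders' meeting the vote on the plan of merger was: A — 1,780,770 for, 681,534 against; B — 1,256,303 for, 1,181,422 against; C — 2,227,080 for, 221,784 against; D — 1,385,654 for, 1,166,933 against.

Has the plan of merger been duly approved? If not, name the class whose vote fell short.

Not approved — the C shares did not give the required vote.

A: 2/3 of 2670365 = 1780243.33, rounded up to 1780244; 1,780,244 required, 1,780,770 in favor — approved.
B: a majority of 2512605 is 1256303; 1,256,303 required, 1,256,303 in favor — approved.
C: 4/5 of 2784489 = 2227591.20, rounded up to 2227592; 2,227,592 required, 2,227,080 in favor — not approved.
D: a majority of 2769626 is 1384814; 1,384,814 required, 1,385,654 in favor — approved.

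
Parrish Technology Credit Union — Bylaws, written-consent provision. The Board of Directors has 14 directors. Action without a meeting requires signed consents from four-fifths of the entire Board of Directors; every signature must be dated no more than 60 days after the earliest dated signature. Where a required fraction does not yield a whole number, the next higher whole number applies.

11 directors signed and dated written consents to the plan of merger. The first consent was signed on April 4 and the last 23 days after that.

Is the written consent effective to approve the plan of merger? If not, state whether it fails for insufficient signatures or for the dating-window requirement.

Not effective — insufficient signatures.

Signatures required: four-fifths of 14 — 4/5 of 14 = 11.20, rounded up to 12, so 12 needed; 11 signed. Insufficient.
Dating window: the latest signature is 23 days after the earliest; the limit is 60 days. Within the window.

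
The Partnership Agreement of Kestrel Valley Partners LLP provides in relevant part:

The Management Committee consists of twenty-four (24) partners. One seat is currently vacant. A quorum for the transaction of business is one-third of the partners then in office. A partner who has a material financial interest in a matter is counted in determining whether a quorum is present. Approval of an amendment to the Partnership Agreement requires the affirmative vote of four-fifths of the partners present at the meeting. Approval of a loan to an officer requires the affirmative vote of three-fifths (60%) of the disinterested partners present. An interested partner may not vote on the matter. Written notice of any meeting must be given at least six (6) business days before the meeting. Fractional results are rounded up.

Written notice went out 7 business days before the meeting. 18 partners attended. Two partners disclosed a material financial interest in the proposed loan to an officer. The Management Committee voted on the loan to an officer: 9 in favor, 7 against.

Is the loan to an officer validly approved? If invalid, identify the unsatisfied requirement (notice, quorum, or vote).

Notice: 7 business days given; 6 required (7 ≥ 6). Satisfied.
Quorum: 18 present (interested partners count toward quorum); quorum is 8. Satisfied.
Vote: the loan to an officer requires three-fifths of the disinterested partners present (18 − 2 = 16). 3/5 of 16 = 9.60, rounded up to 10, so 10 affirmative votes are needed; 9 voted in favor. Not satisfied.

Invalid — vote requirement not satisfied.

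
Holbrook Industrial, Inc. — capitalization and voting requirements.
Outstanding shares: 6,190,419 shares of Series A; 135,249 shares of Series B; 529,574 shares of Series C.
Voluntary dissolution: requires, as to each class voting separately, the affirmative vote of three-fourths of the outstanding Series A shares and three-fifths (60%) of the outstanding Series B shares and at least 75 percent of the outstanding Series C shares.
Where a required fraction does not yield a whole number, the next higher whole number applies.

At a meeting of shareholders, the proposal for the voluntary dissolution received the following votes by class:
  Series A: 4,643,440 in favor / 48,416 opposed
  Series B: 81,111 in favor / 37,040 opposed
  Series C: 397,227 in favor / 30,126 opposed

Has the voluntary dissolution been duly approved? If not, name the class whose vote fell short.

Not approved — the Series B shares did not give the required vote.

Series A: 3/4 of 6190419 = 4642814.25, rounded up to 4642815; 4,642,815 required, 4,643,440 in favor — approved.
Series B: 3/5 of 135249 = 81149.40, rounded up to 81150; 81,150 required, 81,111 in favor — not approved.
Series C: 3/4 of 529574 = 397180.50, rounded up to 397181; 397,181 required, 397,227 in favor — approved.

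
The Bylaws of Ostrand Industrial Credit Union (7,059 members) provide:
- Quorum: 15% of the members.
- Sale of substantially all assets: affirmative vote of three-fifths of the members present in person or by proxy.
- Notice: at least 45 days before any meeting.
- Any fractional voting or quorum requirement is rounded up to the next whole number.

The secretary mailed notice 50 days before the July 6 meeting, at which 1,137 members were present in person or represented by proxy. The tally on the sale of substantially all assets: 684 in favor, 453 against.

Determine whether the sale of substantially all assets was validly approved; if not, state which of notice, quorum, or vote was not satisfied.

Notice: 50 days given; 45 required. Satisfied.
Quorum: 15% of 7,059 = 1,058.85, rounded up to 1,059; 1,137 present. Satisfied.
Vote: requires three-fifths of those present (1,137); 3/5 of 1137 = 682.20, rounded up to 683, so 683 needed; 684 in favor. Satisfied.

Valid — all requirements satisfied.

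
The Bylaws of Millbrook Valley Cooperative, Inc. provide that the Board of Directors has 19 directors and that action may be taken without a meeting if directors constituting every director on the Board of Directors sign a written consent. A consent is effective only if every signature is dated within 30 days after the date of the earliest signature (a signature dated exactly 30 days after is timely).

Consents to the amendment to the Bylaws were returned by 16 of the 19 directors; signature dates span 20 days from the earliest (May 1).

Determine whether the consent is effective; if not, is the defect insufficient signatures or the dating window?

Not effective — insufficient signatures.

Signatures required: every one of 19 — unanimous means all 19, so 19 needed; 16 signed. Insufficient.
Dating window: the latest signature is 20 days after the earliest; the limit is 30 days. Within the window.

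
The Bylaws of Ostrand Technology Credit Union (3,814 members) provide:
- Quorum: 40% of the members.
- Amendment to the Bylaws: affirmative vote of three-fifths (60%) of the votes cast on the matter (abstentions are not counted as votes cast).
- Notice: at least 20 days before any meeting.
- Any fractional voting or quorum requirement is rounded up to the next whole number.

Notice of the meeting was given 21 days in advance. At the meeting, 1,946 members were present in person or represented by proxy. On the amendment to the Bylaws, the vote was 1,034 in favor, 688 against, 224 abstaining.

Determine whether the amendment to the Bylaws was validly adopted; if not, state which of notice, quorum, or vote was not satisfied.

Notice: 21 days given; 20 required. Satisfied.
Quorum: 40% of 3,814 = 1,525.60, rounded up to 1,526; 1,946 present. Satisfied.
Vote: requires three-fifths of the votes cast (1,946 − 224 abstaining = 1,722); 3/5 of 1722 = 1033.20, rounded up to 1034, so 1,034 needed; 1,034 in favor. Satisfied.

Valid — all requirements satisfied.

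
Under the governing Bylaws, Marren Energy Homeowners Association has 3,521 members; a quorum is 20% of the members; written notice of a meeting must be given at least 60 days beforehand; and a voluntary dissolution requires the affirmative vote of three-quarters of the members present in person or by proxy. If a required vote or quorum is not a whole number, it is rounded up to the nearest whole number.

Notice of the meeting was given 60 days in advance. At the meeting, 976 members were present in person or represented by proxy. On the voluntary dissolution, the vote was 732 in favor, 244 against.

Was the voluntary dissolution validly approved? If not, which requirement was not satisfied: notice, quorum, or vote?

Valid — all requirements satisfied.

Notice: 60 days given; 60 required. Satisfied.
Quorum: 20% of 3,521 = 704.20, rounded up to 705; 976 present. Satisfied.
Vote: requires three-fourths of those present (976); 3/4 of 976 = 732, so 732 needed; 732 in favor. Satisfied.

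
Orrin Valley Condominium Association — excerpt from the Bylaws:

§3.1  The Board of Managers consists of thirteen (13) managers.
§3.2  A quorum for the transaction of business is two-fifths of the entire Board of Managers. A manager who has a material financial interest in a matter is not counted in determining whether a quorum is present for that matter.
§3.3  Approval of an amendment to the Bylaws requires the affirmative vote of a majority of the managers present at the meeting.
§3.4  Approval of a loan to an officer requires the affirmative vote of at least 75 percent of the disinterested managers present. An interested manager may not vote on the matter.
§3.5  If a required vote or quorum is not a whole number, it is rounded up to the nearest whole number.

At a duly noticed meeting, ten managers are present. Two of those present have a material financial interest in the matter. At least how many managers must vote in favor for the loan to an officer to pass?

The loan to an officer requires three-fourths of the disinterested managers present (10 − 2 = 8).
3/4 of 8 = 6.

6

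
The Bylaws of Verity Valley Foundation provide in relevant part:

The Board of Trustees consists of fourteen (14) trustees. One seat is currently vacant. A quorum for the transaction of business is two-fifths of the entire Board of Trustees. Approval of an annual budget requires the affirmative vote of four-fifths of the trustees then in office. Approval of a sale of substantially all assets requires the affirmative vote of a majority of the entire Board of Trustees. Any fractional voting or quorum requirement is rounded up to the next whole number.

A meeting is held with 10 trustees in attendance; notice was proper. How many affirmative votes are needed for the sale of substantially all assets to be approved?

The sale of substantially all assets requires a majority of the entire Board of Trustees (14).
A majority of 14 is 8.

8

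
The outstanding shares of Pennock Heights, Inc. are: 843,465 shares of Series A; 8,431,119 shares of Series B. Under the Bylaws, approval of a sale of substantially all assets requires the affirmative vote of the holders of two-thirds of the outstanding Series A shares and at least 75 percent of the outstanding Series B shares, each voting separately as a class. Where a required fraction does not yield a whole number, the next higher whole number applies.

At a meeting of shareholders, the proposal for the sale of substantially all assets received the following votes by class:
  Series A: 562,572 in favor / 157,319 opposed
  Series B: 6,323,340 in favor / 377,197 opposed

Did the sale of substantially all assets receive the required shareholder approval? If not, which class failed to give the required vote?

Approved — every class gave the required vote.

Series A: 2/3 of 843465 = 562310; 562,310 required, 562,572 in favor — approved.
Series B: 3/4 of 8431119 = 6323339.25, rounded up to 6323340; 6,323,340 required, 6,323,340 in favor — approved.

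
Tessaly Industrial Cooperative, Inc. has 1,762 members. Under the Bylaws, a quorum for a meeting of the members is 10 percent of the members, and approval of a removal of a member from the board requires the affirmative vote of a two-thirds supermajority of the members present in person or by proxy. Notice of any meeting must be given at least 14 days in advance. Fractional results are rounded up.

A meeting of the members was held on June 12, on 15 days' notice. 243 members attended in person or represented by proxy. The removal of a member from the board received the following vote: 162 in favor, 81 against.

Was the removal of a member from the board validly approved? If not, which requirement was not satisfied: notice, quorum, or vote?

Valid — all requirements satisfied.

Notice: 15 days given; 14 required. Satisfied.
Quorum: 10% of 1,762 = 176.20, rounded up to 177; 243 present. Satisfied.
Vote: requires two-thirds of those present (243); 2/3 of 243 = 162, so 162 needed; 162 in favor. Satisfied.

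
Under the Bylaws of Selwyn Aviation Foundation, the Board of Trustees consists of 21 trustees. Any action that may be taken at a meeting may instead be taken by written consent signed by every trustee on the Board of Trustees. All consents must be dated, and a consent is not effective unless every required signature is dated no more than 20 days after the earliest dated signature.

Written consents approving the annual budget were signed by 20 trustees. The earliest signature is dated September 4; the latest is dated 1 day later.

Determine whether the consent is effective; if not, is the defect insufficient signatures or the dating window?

Not effective — insufficient signatures.

Signatures required: every one of 21 — unanimous means all 21, so 21 needed; 20 signed. Insufficient.
Dating window: the latest signature is 1 day after the earliest; the limit is 20 days. Within the window.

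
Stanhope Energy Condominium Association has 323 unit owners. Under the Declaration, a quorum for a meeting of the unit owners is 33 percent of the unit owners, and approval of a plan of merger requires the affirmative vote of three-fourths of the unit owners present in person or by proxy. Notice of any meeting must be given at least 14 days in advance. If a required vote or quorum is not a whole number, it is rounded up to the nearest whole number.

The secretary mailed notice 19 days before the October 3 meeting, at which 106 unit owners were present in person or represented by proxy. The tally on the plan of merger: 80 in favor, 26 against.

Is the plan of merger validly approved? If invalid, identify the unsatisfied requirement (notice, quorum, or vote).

Invalid — quorum requirement not satisfied.

Notice: 19 days given; 14 required. Satisfied.
Quorum: 33% of 323 = 106.59, rounded up to 107; 106 present. Not satisfied.
Vote: requires three-fourths of those present (106); 3/4 of 106 = 79.50, rounded up to 80, so 80 needed; 80 in favor. Satisfied.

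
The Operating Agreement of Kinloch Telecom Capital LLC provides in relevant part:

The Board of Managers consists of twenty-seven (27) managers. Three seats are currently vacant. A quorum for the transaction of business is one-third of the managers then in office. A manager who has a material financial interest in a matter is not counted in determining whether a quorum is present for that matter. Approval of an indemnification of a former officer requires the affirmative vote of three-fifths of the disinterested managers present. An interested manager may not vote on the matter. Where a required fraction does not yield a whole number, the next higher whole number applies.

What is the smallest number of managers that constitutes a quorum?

1/3 of 24 = 8.

8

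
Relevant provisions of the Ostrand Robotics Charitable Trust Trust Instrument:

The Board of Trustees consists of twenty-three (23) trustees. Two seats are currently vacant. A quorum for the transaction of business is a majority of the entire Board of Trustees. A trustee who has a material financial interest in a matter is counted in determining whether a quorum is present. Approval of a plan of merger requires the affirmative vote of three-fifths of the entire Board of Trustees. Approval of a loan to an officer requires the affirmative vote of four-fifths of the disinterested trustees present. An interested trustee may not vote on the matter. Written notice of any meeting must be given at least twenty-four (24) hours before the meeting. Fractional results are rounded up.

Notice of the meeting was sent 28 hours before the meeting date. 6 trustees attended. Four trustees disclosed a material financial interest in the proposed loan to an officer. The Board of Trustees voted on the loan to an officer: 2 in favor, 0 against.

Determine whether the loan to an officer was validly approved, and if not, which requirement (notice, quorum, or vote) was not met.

Invalid — quorum requirement not satisfied.

Notice: 28 hours given; 24 required (28 ≥ 24). Satisfied.
Quorum: 6 present (interested trustees count toward quorum); quorum is 12. Not satisfied.
Vote: the loan to an officer requires four-fifths of the disinterested trustees present (6 − 4 = 2). 4/5 of 2 = 1.60, rounded up to 2, so 2 affirmative votes are needed; 2 voted in favor. Satisfied. (Moot — without a quorum no business can be validly transacted.)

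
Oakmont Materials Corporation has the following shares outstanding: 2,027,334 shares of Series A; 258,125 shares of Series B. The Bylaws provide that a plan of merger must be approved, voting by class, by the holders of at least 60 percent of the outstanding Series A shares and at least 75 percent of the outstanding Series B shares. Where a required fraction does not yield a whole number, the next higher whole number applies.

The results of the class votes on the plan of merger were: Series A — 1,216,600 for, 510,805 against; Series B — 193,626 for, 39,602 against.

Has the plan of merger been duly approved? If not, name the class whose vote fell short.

Approved — every class gave the required vote.

Series A: 3/5 of 2027334 = 1216400.40, rounded up to 1216401; 1,216,401 required, 1,216,600 in favor — approved.
Series B: 3/4 of 258125 = 193593.75, rounded up to 193594; 193,594 required, 193,626 in favor — approved.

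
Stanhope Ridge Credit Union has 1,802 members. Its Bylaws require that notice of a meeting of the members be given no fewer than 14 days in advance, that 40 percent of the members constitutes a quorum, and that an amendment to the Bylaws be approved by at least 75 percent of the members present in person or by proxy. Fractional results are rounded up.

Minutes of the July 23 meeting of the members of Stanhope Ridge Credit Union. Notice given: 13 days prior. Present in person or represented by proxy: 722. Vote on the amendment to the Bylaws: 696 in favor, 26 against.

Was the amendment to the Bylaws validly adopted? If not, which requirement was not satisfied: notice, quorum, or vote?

Notice: 13 days given; 14 required. Not satisfied.
Quorum: 40% of 1,802 = 720.80, rounded up to 721; 722 present. Satisfied.
Vote: requires three-fourths of those present (722); 3/4 of 722 = 541.50, rounded up to 542, so 542 needed; 696 in favor. Satisfied.

Invalid — notice requirement not satisfied.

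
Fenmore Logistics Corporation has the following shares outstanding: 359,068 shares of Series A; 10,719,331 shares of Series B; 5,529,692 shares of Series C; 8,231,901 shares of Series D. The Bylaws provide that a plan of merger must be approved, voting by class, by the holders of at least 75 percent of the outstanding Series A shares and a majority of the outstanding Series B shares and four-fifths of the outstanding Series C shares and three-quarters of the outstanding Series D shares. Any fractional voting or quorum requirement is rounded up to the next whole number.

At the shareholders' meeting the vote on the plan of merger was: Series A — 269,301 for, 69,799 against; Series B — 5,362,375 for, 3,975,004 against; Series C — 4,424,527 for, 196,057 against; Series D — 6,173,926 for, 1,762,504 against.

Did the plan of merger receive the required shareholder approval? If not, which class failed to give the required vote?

Series A: 3/4 of 359068 = 269301; 269,301 required, 269,301 in favor — approved.
Series B: a majority of 10719331 is 5359666; 5,359,666 required, 5,362,375 in favor — approved.
Series C: 4/5 of 5529692 = 4423753.60, rounded up to 4423754; 4,423,754 required, 4,424,527 in favor — approved.
Series D: 3/4 of 8231901 = 6173925.75, rounded up to 6173926; 6,173,926 required, 6,173,926 in favor — approved.

Approved — every class gave the required vote.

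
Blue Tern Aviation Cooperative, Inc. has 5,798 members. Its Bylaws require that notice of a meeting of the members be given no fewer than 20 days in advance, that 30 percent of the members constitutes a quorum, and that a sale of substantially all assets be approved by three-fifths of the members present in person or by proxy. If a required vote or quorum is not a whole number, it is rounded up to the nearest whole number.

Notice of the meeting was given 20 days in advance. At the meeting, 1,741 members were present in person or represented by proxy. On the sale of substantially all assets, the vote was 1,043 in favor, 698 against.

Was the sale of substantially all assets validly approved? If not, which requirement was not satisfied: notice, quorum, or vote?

Invalid — vote requirement not satisfied.

Notice: 20 days given; 20 required. Satisfied.
Quorum: 30% of 5,798 = 1,739.40, rounded up to 1,740; 1,741 present. Satisfied.
Vote: requires three-fifths of those present (1,741); 3/5 of 1741 = 1044.60, rounded up to 1045, so 1,045 needed; 1,043 in favor. Not satisfied.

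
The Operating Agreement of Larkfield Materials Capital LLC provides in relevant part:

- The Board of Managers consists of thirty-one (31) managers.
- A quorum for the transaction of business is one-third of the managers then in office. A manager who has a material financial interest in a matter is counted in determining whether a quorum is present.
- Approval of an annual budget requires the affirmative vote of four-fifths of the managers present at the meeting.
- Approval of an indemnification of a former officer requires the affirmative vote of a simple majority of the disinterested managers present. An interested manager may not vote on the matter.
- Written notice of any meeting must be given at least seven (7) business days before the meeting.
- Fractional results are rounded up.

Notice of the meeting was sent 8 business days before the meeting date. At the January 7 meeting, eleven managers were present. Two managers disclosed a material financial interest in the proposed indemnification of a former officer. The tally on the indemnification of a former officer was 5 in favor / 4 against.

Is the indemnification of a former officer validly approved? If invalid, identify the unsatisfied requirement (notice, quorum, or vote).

Notice: 8 business days given; 7 required (8 ≥ 7). Satisfied.
Quorum: 11 present (interested managers count toward quorum); quorum is 11. Satisfied.
Vote: the indemnification of a former officer requires a majority of the disinterested managers present (11 − 2 = 9). A majority of 9 is 5, so 5 affirmative votes are needed; 5 voted in favor. Satisfied.

Valid — all requirements satisfied.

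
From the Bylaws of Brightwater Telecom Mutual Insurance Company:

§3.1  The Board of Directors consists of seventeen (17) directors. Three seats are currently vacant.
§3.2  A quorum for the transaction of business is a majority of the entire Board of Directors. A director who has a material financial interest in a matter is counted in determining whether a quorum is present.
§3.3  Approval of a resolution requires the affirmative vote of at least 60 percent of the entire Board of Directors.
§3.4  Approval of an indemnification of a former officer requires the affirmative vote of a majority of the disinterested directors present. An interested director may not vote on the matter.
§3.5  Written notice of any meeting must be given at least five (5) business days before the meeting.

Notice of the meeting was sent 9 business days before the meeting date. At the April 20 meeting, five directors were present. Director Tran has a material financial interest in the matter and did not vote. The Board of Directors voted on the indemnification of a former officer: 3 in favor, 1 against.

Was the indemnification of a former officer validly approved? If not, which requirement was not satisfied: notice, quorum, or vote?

Notice: 9 business days given; 5 required (9 ≥ 5). Satisfied.
Quorum: 5 present (interested directors count toward quorum); quorum is 9. Not satisfied.
Vote: the indemnification of a former officer requires a majority of the disinterested directors present (5 − 1 = 4). A majority of 4 is 3, so 3 affirmative votes are needed; 3 voted in favor. Satisfied. (Moot — without a quorum no business can be validly transacted.)

Invalid — quorum requirement not satisfied.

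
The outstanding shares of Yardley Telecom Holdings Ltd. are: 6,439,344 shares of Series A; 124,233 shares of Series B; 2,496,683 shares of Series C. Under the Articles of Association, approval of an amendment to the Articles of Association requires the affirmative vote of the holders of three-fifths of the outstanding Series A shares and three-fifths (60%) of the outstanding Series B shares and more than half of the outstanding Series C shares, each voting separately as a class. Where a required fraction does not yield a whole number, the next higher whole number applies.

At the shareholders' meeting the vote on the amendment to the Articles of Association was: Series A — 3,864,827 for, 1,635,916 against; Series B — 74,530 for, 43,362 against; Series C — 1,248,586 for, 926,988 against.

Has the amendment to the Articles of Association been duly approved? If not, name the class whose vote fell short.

Not approved — the Series B shares did not give the required vote.

Series A: 3/5 of 6439344 = 3863606.40, rounded up to 3863607; 3,863,607 required, 3,864,827 in favor — approved.
Series B: 3/5 of 124233 = 74539.80, rounded up to 74540; 74,540 required, 74,530 in favor — not approved.
Series C: a majority of 2496683 is 1248342; 1,248,342 required, 1,248,586 in favor — approved.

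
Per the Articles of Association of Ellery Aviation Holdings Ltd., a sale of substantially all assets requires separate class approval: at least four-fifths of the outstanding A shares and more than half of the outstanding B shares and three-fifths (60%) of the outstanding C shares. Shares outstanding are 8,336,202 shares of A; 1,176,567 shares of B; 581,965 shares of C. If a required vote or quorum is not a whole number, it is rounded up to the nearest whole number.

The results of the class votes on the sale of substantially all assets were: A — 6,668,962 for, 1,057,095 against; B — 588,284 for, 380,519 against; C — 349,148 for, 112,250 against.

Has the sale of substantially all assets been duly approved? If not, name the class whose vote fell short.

A: 4/5 of 8336202 = 6668961.60, rounded up to 6668962; 6,668,962 required, 6,668,962 in favor — approved.
B: a majority of 1176567 is 588284; 588,284 required, 588,284 in favor — approved.
C: 3/5 of 581965 = 349179; 349,179 required, 349,148 in favor — not approved.

Not approved — the C shares did not give the required vote.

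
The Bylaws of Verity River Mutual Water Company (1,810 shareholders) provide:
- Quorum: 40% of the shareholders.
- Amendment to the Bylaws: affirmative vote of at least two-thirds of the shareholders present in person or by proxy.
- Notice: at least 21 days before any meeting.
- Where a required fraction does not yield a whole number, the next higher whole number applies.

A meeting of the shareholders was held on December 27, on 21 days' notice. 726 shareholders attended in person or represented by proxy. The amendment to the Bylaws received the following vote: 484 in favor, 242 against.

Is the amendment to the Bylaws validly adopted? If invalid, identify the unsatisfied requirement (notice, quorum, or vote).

Notice: 21 days given; 21 required. Satisfied.
Quorum: 40% of 1,810 = 724; 726 present. Satisfied.
Vote: requires two-thirds of those present (726); 2/3 of 726 = 484, so 484 needed; 484 in favor. Satisfied.

Valid — all requirements satisfied.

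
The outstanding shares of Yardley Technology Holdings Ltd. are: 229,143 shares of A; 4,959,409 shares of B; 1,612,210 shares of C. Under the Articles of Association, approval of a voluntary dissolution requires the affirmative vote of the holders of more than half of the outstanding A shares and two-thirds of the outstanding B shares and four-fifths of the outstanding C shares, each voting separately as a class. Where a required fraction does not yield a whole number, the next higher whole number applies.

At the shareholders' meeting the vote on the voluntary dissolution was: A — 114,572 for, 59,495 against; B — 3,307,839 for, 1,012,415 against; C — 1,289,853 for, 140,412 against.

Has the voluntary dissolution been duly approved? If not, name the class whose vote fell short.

Approved — every class gave the required vote.

A: a majority of 229143 is 114572; 114,572 required, 114,572 in favor — approved.
B: 2/3 of 4959409 = 3306272.67, rounded up to 3306273; 3,306,273 required, 3,307,839 in favor — approved.
C: 4/5 of 1612210 = 1289768; 1,289,768 required, 1,289,853 in favor — approved.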